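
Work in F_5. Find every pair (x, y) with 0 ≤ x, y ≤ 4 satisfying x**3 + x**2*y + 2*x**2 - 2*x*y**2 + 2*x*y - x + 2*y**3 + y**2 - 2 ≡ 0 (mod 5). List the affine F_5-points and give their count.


Affine F_5-points: {(1, 0), (3, 0), (4, 0)}; count = 3.

For each of the 25 pairs (x, y) ∈ F_5², evaluate f(x, y) mod 5. Record the zeros.
  x = 0: [0↦3, 1↦1, 2↦3, 3↦1, 4↦2]  zeros at y ∈ ∅
  x = 1: [0↦0, 1↦4, 2↦3, 3↦4, 4↦4]  zeros at y ∈ {0}
  x = 2: [0↦2, 1↦4, 2↦2, 3↦3, 4↦4]  zeros at y ∈ ∅
  x = 3: [0↦0, 1↦2, 2↦1, 3↦4, 4↦3]  zeros at y ∈ {0}
  x = 4: [0↦0, 1↦4, 2↦1, 3↦3, 4↦2]  zeros at y ∈ {0}
Collecting zeros: affine points = {(1, 0), (3, 0), (4, 0)}.
Total count |C(F_5)_aff| = 3.


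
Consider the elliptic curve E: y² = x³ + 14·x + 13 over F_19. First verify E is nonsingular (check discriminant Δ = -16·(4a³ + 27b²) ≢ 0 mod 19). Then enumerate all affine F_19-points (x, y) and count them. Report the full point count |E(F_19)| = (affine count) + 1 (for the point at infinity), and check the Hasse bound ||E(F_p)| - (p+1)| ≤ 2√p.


Affine points = {(1, 3), (1, 16), (2, 7), (2, 12), (3, 5), (3, 14), (4, 0), (6, 3), (6, 16), (7, 6), (7, 13), (11, 4), (11, 15), (12, 3), (12, 16), (13, 6), (13, 13), (15, 8), (15, 11), (16, 1), (16, 18), (18, 6), (18, 13)}; affine count = 23; |E(F_19)| = 24.

Discriminant check: Δ ∝ 4a³ + 27b² = 4·14³ + 27·13² = 4·2744 + 27·169 ≡ 16 (mod 19). Nonzero ⇒ E is nonsingular.
For each x ∈ F_19, compute rhs = x³ + 14·x + 13 mod 19, then count y ∈ F_19 with y² ≡ rhs.
  x = 0: rhs = 13, matching y values: none (0 points).
  x = 1: rhs = 9, matching y values: 3, 16 (2 points).
  x = 2: rhs = 11, matching y values: 7, 12 (2 points).
  x = 3: rhs = 6, matching y values: 5, 14 (2 points).
  x = 4: rhs = 0, matching y values: 0 (1 points).
  x = 5: rhs = 18, matching y values: none (0 points).
  x = 6: rhs = 9, matching y values: 3, 16 (2 points).
  x = 7: rhs = 17, matching y values: 6, 13 (2 points).
  x = 8: rhs = 10, matching y values: none (0 points).
  x = 9: rhs = 13, matching y values: none (0 points).
  x = 10: rhs = 13, matching y values: none (0 points).
  x = 11: rhs = 16, matching y values: 4, 15 (2 points).
  x = 12: rhs = 9, matching y values: 3, 16 (2 points).
  x = 13: rhs = 17, matching y values: 6, 13 (2 points).
  x = 14: rhs = 8, matching y values: none (0 points).
  x = 15: rhs = 7, matching y values: 8, 11 (2 points).
  x = 16: rhs = 1, matching y values: 1, 18 (2 points).
  x = 17: rhs = 15, matching y values: none (0 points).
  x = 18: rhs = 17, matching y values: 6, 13 (2 points).
Total affine count: 23.
Full point count |E(F_19)| = 23 + 1 = 24.
Hasse bound: |24 − (19+1)| = |4| = 4 ≤ 2√19 ≈ 8.7178 ✓.


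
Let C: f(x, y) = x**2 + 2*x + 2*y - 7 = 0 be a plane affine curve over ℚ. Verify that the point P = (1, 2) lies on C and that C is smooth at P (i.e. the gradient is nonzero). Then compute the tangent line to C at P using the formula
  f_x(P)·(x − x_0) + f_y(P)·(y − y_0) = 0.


Tangent line at P: 4*x + 2*y - 8 = 0.

Step 1: f(1, 2) = 0, so P lies on C.
Step 2: partial derivatives
  f_x(x, y) = 2*x + 2, f_y(x, y) = 2.
  f_x(P) = 4, f_y(P) = 2 (gradient nonzero, so P is smooth).
Step 3: tangent line at P: 4·(x − 1) + 2·(y − 2) = 0.
Expanding: 4*x + 2*y - 8 = 0.


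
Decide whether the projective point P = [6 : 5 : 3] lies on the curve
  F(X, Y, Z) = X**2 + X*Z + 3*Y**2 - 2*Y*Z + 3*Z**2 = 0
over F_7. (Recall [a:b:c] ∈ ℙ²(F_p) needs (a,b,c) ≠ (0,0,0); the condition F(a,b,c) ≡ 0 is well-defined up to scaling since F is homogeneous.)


F(6,5,3) ≡ 0 (mod 7); P is on the curve.

Evaluate F(6, 5, 3) term-by-term (mod 7).
  X**2 ↦ 1·36·1·1 = 36
  X*Z ↦ 1·6·1·3 = 18
  3*Y**2 ↦ 3·1·25·1 = 75
  -2*Y*Z ↦ -2·1·5·3 = -30
  3*Z**2 ↦ 3·1·1·9 = 27
Sum: F(6, 5, 3) = (36) + (18) + (75) + (-30) + (27) = 126.
Reducing mod 7: 126 ≡ 0 (mod 7).
Since F(a, b, c) ≡ 0 (mod 7), P lies on the curve.


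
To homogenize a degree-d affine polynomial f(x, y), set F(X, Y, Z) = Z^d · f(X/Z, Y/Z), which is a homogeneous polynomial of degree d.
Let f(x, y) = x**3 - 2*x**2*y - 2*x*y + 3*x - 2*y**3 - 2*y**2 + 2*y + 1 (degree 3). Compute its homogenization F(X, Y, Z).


F(X, Y, Z) = X**3 - 2*X**2*Y - 2*X*Y*Z + 3*X*Z**2 - 2*Y**3 - 2*Y**2*Z + 2*Y*Z**2 + Z**3

deg(f) = 3.
Substitute x = X/Z, y = Y/Z into f, then multiply by Z^3.
  monomial 1·x^3·y^0 ↦ 1·X^3·Y^0·Z^0.
  monomial -2·x^2·y^1 ↦ -2·X^2·Y^1·Z^0.
  monomial -2·x^1·y^1 ↦ -2·X^1·Y^1·Z^1.
  monomial 3·x^1·y^0 ↦ 3·X^1·Y^0·Z^2.
  monomial -2·x^0·y^3 ↦ -2·X^0·Y^3·Z^0.
  monomial -2·x^0·y^2 ↦ -2·X^0·Y^2·Z^1.
  monomial 2·x^0·y^1 ↦ 2·X^0·Y^1·Z^2.
  monomial 1·x^0·y^0 ↦ 1·X^0·Y^0·Z^3.
Collecting: F(X, Y, Z) = X**3 - 2*X**2*Y - 2*X*Y*Z + 3*X*Z**2 - 2*Y**3 - 2*Y**2*Z + 2*Y*Z**2 + Z**3.


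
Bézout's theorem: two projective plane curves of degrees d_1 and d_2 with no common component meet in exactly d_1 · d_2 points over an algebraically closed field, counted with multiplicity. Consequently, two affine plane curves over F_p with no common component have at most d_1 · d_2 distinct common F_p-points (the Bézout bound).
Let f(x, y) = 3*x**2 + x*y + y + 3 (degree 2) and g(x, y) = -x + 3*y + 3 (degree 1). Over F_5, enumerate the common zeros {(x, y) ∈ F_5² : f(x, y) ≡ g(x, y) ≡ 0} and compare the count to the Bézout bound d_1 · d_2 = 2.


Common zeros: {(3, 0)}; count = 1; Bézout bound = 2.

deg(f) = 2, deg(g) = 1, so Bézout bound = 2.
Scan x ∈ F_5. For each x, list the y ∈ F_5 with f(x, y) ≡ 0 and those with g(x, y) ≡ 0 (mod 5); the common zeros in that column are the intersection.
  x = 0: f ≡ 0 at y ∈ {2}; g ≡ 0 at y ∈ {4}; common: ∅.
  x = 1: f ≡ 0 at y ∈ {2}; g ≡ 0 at y ∈ {1}; common: ∅.
  x = 2: f ≡ 0 at y ∈ {0}; g ≡ 0 at y ∈ {3}; common: ∅.
  x = 3: f ≡ 0 at y ∈ {0}; g ≡ 0 at y ∈ {0}; common: {0}.
  x = 4: f ≡ 0 at y ∈ ∅; g ≡ 0 at y ∈ {2}; common: ∅.
Collecting: common zeros = {(3, 0)}, so the count is 1.
Comparison with the Bézout bound: 1 ≤ 2 = deg(f)·deg(g), as expected for curves with no common component (the affine F_5-count falls short of the bound because intersections may lie at infinity, over extension fields, or carry multiplicity).


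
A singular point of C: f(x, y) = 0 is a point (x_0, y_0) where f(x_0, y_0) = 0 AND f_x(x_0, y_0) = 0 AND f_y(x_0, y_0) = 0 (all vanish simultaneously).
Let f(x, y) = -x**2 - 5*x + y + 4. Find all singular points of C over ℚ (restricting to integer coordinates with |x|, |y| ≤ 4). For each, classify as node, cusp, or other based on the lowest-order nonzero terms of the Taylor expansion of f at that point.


No singular points in the scanned grid; C is smooth there.

Compute partial derivatives:
  f_x = -2*x - 5.
  f_y = 1.
f_y = 1 is a nonzero constant, so f_y never vanishes: no point (x, y) can satisfy f = f_x = f_y = 0. In particular no (x, y) ∈ {−4, ..., 4}² is singular; the curve is smooth.


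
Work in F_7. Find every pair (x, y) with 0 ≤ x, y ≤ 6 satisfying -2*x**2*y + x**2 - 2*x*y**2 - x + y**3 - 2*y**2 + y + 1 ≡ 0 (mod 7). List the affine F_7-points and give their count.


Affine F_7-points: {(1, 5), (3, 0), (5, 0), (5, 5), (6, 4)}; count = 5.

For each of the 49 pairs (x, y) ∈ F_7², evaluate f(x, y) mod 7. Record the zeros.
  x = 0: [0↦1, 1↦1, 2↦3, 3↦6, 4↦2, 5↦4, 6↦4]  zeros at y ∈ ∅
  x = 1: [0↦1, 1↦4, 2↦5, 3↦3, 4↦4, 5↦0, 6↦4]  zeros at y ∈ {5}
  x = 2: [0↦3, 1↦5, 2↦1, 3↦4, 4↦6, 5↦6, 6↦3]  zeros at y ∈ ∅
  x = 3: [0↦0, 1↦4, 2↦5, 3↦2, 4↦1, 5↦1, 6↦1]  zeros at y ∈ {0}
  x = 4: [0↦6, 1↦1, 2↦3, 3↦4, 4↦3, 5↦6, 6↦5]  zeros at y ∈ ∅
  x = 5: [0↦0, 1↦3, 2↦2, 3↦3, 4↦5, 5↦0, 6↦1]  zeros at y ∈ {0, 5}
  x = 6: [0↦3, 1↦3, 2↦2, 3↦6, 4↦0, 5↦4, 6↦3]  zeros at y ∈ {4}
Collecting zeros: affine points = {(1, 5), (3, 0), (5, 0), (5, 5), (6, 4)}.
Total count |C(F_7)_aff| = 5.


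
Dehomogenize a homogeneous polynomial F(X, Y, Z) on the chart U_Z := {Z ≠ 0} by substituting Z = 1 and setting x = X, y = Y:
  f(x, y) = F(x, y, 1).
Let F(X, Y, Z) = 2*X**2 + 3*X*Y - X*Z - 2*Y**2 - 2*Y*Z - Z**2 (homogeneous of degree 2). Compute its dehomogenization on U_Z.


f(x, y) = 2*x**2 + 3*x*y - x - 2*y**2 - 2*y - 1

On U_Z we set Z = 1. Each monomial c·X^i·Y^j·Z^k in F becomes c·x^i·y^j·1^k = c·x^i·y^j.
Substituting Z = 1: F(X, Y, 1) = 2*x**2 + 3*x*y - x - 2*y**2 - 2*y - 1.
Note: deg(f) ≤ deg(F) = 2; strict inequality happens when F is divisible by Z (lost terms).


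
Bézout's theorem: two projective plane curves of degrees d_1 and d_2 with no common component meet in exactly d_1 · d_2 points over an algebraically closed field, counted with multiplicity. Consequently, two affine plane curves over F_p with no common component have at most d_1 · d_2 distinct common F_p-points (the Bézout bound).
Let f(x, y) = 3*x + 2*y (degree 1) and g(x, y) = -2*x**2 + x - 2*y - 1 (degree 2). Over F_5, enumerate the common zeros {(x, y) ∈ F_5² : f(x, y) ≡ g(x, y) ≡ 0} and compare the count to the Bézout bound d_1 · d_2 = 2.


Common zeros: ∅; count = 0; Bézout bound = 2.

deg(f) = 1, deg(g) = 2, so Bézout bound = 2.
Scan x ∈ F_5. For each x, list the y ∈ F_5 with f(x, y) ≡ 0 and those with g(x, y) ≡ 0 (mod 5); the common zeros in that column are the intersection.
  x = 0: f ≡ 0 at y ∈ {0}; g ≡ 0 at y ∈ {2}; common: ∅.
  x = 1: f ≡ 0 at y ∈ {1}; g ≡ 0 at y ∈ {4}; common: ∅.
  x = 2: f ≡ 0 at y ∈ {2}; g ≡ 0 at y ∈ {4}; common: ∅.
  x = 3: f ≡ 0 at y ∈ {3}; g ≡ 0 at y ∈ {2}; common: ∅.
  x = 4: f ≡ 0 at y ∈ {4}; g ≡ 0 at y ∈ {3}; common: ∅.
Collecting: common zeros = ∅, so the count is 0.
Comparison with the Bézout bound: 0 ≤ 2 = deg(f)·deg(g), as expected for curves with no common component (the affine F_5-count falls short of the bound because intersections may lie at infinity, over extension fields, or carry multiplicity).


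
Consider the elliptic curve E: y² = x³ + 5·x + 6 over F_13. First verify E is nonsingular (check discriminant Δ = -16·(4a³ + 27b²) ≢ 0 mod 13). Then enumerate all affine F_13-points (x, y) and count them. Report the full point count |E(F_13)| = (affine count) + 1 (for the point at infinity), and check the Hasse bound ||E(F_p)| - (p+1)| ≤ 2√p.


Affine points = {(1, 5), (1, 8), (3, 3), (3, 10), (4, 5), (4, 8), (5, 0), (8, 5), (8, 8), (9, 0), (10, 4), (10, 9), (11, 1), (11, 12), (12, 0)}; affine count = 15; |E(F_13)| = 16.

Discriminant check: Δ ∝ 4a³ + 27b² = 4·5³ + 27·6² = 4·125 + 27·36 ≡ 3 (mod 13). Nonzero ⇒ E is nonsingular.
For each x ∈ F_13, compute rhs = x³ + 5·x + 6 mod 13, then count y ∈ F_13 with y² ≡ rhs.
  x = 0: rhs = 6, matching y values: none (0 points).
  x = 1: rhs = 12, matching y values: 5, 8 (2 points).
  x = 2: rhs = 11, matching y values: none (0 points).
  x = 3: rhs = 9, matching y values: 3, 10 (2 points).
  x = 4: rhs = 12, matching y values: 5, 8 (2 points).
  x = 5: rhs = 0, matching y values: 0 (1 points).
  x = 6: rhs = 5, matching y values: none (0 points).
  x = 7: rhs = 7, matching y values: none (0 points).
  x = 8: rhs = 12, matching y values: 5, 8 (2 points).
  x = 9: rhs = 0, matching y values: 0 (1 points).
  x = 10: rhs = 3, matching y values: 4, 9 (2 points).
  x = 11: rhs = 1, matching y values: 1, 12 (2 points).
  x = 12: rhs = 0, matching y values: 0 (1 points).
Total affine count: 15.
Full point count |E(F_13)| = 15 + 1 = 16.
Hasse bound: |16 − (13+1)| = |2| = 2 ≤ 2√13 ≈ 7.2111 ✓.


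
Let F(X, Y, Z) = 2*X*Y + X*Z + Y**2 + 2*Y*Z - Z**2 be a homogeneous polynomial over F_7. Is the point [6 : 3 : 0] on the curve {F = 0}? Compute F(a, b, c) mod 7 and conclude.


F(6,3,0) ≡ 3 (mod 7); P is NOT on the curve.

Evaluate F(6, 3, 0) term-by-term (mod 7).
  2*X*Y ↦ 2·6·3·1 = 36
  X*Z ↦ 1·6·1·0 = 0
  Y**2 ↦ 1·1·9·1 = 9
  2*Y*Z ↦ 2·1·3·0 = 0
  -Z**2 ↦ -1·1·1·0 = 0
Sum: F(6, 3, 0) = (36) + (0) + (9) + (0) + (0) = 45.
Reducing mod 7: 45 ≡ 3 (mod 7).
Since F(a, b, c) ≡ 3 ≠ 0 (mod 7), P does NOT lie on the curve.


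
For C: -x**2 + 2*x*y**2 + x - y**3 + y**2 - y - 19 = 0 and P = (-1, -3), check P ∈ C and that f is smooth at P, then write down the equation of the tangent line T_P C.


Tangent line at P: 21*x - 22*y - 45 = 0.

Step 1: f(-1, -3) = 0, so P lies on C.
Step 2: partial derivatives
  f_x(x, y) = -2*x + 2*y**2 + 1, f_y(x, y) = 4*x*y - 3*y**2 + 2*y - 1.
  f_x(P) = 21, f_y(P) = -22 (gradient nonzero, so P is smooth).
Step 3: tangent line at P: 21·(x − -1) + -22·(y − -3) = 0.
Expanding: 21*x - 22*y - 45 = 0.


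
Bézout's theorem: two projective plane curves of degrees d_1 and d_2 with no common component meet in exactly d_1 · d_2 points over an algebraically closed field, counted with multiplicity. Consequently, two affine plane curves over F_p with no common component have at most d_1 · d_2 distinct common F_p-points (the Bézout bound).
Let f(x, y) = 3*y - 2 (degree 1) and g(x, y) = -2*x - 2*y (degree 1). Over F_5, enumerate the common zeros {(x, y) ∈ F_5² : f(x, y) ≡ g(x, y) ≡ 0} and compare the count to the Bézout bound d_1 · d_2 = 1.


Common zeros: {(1, 4)}; count = 1; Bézout bound = 1.

deg(f) = 1, deg(g) = 1, so Bézout bound = 1.
Scan x ∈ F_5. For each x, list the y ∈ F_5 with f(x, y) ≡ 0 and those with g(x, y) ≡ 0 (mod 5); the common zeros in that column are the intersection.
  x = 0: f ≡ 0 at y ∈ {4}; g ≡ 0 at y ∈ {0}; common: ∅.
  x = 1: f ≡ 0 at y ∈ {4}; g ≡ 0 at y ∈ {4}; common: {4}.
  x = 2: f ≡ 0 at y ∈ {4}; g ≡ 0 at y ∈ {3}; common: ∅.
  x = 3: f ≡ 0 at y ∈ {4}; g ≡ 0 at y ∈ {2}; common: ∅.
  x = 4: f ≡ 0 at y ∈ {4}; g ≡ 0 at y ∈ {1}; common: ∅.
Collecting: common zeros = {(1, 4)}, so the count is 1.
Comparison with the Bézout bound: 1 ≤ 1 = deg(f)·deg(g), as expected for curves with no common component (the bound is attained).


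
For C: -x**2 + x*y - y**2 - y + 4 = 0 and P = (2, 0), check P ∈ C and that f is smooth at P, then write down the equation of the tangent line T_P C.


Tangent line at P: -4*x + y + 8 = 0.

Step 1: f(2, 0) = 0, so P lies on C.
Step 2: partial derivatives
  f_x(x, y) = -2*x + y, f_y(x, y) = x - 2*y - 1.
  f_x(P) = -4, f_y(P) = 1 (gradient nonzero, so P is smooth).
Step 3: tangent line at P: -4·(x − 2) + 1·(y − 0) = 0.
Expanding: -4*x + y + 8 = 0.


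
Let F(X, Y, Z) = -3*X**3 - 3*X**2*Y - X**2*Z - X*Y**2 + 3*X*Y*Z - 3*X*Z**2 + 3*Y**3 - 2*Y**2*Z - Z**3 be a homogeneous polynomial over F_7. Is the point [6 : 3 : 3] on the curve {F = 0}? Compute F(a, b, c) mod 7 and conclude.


F(6,3,3) ≡ 0 (mod 7); P is on the curve.

Evaluate F(6, 3, 3) term-by-term (mod 7).
  -3*X**3 ↦ -3·216·1·1 = -648
  -3*X**2*Y ↦ -3·36·3·1 = -324
  -X**2*Z ↦ -1·36·1·3 = -108
  -X*Y**2 ↦ -1·6·9·1 = -54
  3*X*Y*Z ↦ 3·6·3·3 = 162
  -3*X*Z**2 ↦ -3·6·1·9 = -162
  3*Y**3 ↦ 3·1·27·1 = 81
  -2*Y**2*Z ↦ -2·1·9·3 = -54
  -Z**3 ↦ -1·1·1·27 = -27
Sum: F(6, 3, 3) = (-648) + (-324) + (-108) + (-54) + (162) + (-162) + (81) + (-54) + (-27) = -1134.
Reducing mod 7: -1134 ≡ 0 (mod 7).
Since F(a, b, c) ≡ 0 (mod 7), P lies on the curve.


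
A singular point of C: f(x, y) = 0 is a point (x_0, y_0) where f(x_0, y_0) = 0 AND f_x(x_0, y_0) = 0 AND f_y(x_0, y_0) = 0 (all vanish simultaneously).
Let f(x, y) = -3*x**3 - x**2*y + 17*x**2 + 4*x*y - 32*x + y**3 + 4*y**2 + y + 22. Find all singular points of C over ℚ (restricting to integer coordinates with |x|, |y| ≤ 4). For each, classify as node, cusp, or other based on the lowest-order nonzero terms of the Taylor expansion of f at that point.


Singular points: {(2, -1)}; classification: cusp.

Compute partial derivatives:
  f_x = -9*x**2 - 2*x*y + 34*x + 4*y - 32.
  f_y = -x**2 + 4*x + 3*y**2 + 8*y + 1.
Scan x_0 ∈ {−4, ..., 4}. For each x_0, f_y(x_0, y) is a polynomial in y; find its integer roots y ∈ {−4, ..., 4}, then test f_x and f at those candidates.
  x = -4: f_y(-4, y) = 3*y**2 + 8*y - 31; no integer root y with |y| ≤ 4.
  x = -3: f_y(-3, y) = 3*y**2 + 8*y - 20; no integer root y with |y| ≤ 4.
  x = -2: f_y(-2, y) = 3*y**2 + 8*y - 11; vanishes at y ∈ {1}. (-2, 1): f_x = -128 ≠ 0.
  x = -1: f_y(-1, y) = 3*y**2 + 8*y - 4; no integer root y with |y| ≤ 4.
  x = 0: f_y(0, y) = 3*y**2 + 8*y + 1; no integer root y with |y| ≤ 4.
  x = 1: f_y(1, y) = 3*y**2 + 8*y + 4; vanishes at y ∈ {-2}. (1, -2): f_x = -11 ≠ 0.
  x = 2: f_y(2, y) = 3*y**2 + 8*y + 5; vanishes at y ∈ {-1}. (2, -1): f_x = 0, f = 0 — SINGULAR.
  x = 3: f_y(3, y) = 3*y**2 + 8*y + 4; vanishes at y ∈ {-2}. (3, -2): f_x = -7 ≠ 0.
  x = 4: f_y(4, y) = 3*y**2 + 8*y + 1; no integer root y with |y| ≤ 4.
Only singular point on the grid: (2, -1).
Classify: substitute x = 2 + u, y = -1 + v and expand: f = -3*u**3 - u**2*v + v**3 + v**2.
No constant or linear terms (consistent with a singular point). Quadratic part: v**2. Cubic part: -3*u**3 - u**2*v + v**3.
The quadratic part v**2 is a perfect square, so there is a single (double) tangent line v = 0, i.e. y = -1. Restricting the cubic part to that line (v = 0) leaves -3*u**3 ≠ 0, so f is not divisible by v and the branch is v² ≈ 3*u**3 to lowest order — this is a cusp.
Classification: cusp.


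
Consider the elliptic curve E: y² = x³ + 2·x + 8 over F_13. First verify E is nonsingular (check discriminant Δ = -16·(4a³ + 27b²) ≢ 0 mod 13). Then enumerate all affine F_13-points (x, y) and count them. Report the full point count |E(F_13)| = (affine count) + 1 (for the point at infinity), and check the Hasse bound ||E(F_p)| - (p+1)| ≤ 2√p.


Affine points = {(5, 0), (7, 1), (7, 12), (8, 4), (8, 9), (9, 1), (9, 12), (10, 1), (10, 12), (11, 3), (11, 10)}; affine count = 11; |E(F_13)| = 12.

Discriminant check: Δ ∝ 4a³ + 27b² = 4·2³ + 27·8² = 4·8 + 27·64 ≡ 5 (mod 13). Nonzero ⇒ E is nonsingular.
For each x ∈ F_13, compute rhs = x³ + 2·x + 8 mod 13, then count y ∈ F_13 with y² ≡ rhs.
  x = 0: rhs = 8, matching y values: none (0 points).
  x = 1: rhs = 11, matching y values: none (0 points).
  x = 2: rhs = 7, matching y values: none (0 points).
  x = 3: rhs = 2, matching y values: none (0 points).
  x = 4: rhs = 2, matching y values: none (0 points).
  x = 5: rhs = 0, matching y values: 0 (1 points).
  x = 6: rhs = 2, matching y values: none (0 points).
  x = 7: rhs = 1, matching y values: 1, 12 (2 points).
  x = 8: rhs = 3, matching y values: 4, 9 (2 points).
  x = 9: rhs = 1, matching y values: 1, 12 (2 points).
  x = 10: rhs = 1, matching y values: 1, 12 (2 points).
  x = 11: rhs = 9, matching y values: 3, 10 (2 points).
  x = 12: rhs = 5, matching y values: none (0 points).
Total affine count: 11.
Full point count |E(F_13)| = 11 + 1 = 12.
Hasse bound: |12 − (13+1)| = |-2| = 2 ≤ 2√13 ≈ 7.2111 ✓.


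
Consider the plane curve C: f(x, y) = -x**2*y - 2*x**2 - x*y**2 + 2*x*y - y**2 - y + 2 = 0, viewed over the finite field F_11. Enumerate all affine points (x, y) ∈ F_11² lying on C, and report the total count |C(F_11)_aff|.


Affine F_11-points: {(0, 1), (0, 9), (1, 0), (4, 1), (4, 6), (10, 0)}; count = 6.

For each of the 121 pairs (x, y) ∈ F_11², evaluate f(x, y) mod 11. Record the zeros.
  x = 0: [0↦2, 1↦0, 2↦7, 3↦1, 4↦4, 5↦5, 6↦4, 7↦1, 8↦7, 9↦0, 10↦2]  zeros at y ∈ {1, 9}
  x = 1: [0↦0, 1↦9, 2↦3, 3↦4, 4↦1, 5↦5, 6↦5, 7↦1, 8↦4, 9↦3, 10↦9]  zeros at y ∈ {0}
  x = 2: [0↦5, 1↦1, 2↦2, 3↦8, 4↦8, 5↦2, 6↦1, 7↦5, 8↦3, 9↦6, 10↦3]  zeros at y ∈ ∅
  x = 3: [0↦6, 1↦9, 2↦4, 3↦2, 4↦3, 5↦7, 6↦3, 7↦2, 8↦4, 9↦9, 10↦6]  zeros at y ∈ ∅
  x = 4: [0↦3, 1↦0, 2↦9, 3↦8, 4↦8, 5↦9, 6↦0, 7↦3, 8↦7, 9↦1, 10↦7]  zeros at y ∈ {1, 6}
  x = 5: [0↦7, 1↦7, 2↦6, 3↦4, 4↦1, 5↦8, 6↦3, 7↦8, 8↦1, 9↦4, 10↦6]  zeros at y ∈ ∅
  x = 6: [0↦7, 1↦8, 2↦6, 3↦1, 4↦4, 5↦4, 6↦1, 7↦6, 8↦8, 9↦7, 10↦3]  zeros at y ∈ ∅
  x = 7: [0↦3, 1↦3, 2↦9, 3↦10, 4↦6, 5↦8, 6↦5, 7↦8, 8↦6, 9↦10, 10↦9]  zeros at y ∈ ∅
  x = 8: [0↦6, 1↦3, 2↦4, 3↦9, 4↦7, 5↦9, 6↦4, 7↦3, 8↦6, 9↦2, 10↦2]  zeros at y ∈ ∅
  x = 9: [0↦5, 1↦8, 2↦2, 3↦9, 4↦7, 5↦7, 6↦9, 7↦2, 8↦8, 9↦5, 10↦4]  zeros at y ∈ ∅
  x = 10: [0↦0, 1↦7, 2↦3, 3↦10, 4↦6, 5↦2, 6↦9, 7↦5, 8↦1, 9↦8, 10↦4]  zeros at y ∈ {0}
Collecting zeros: affine points = {(0, 1), (0, 9), (1, 0), (4, 1), (4, 6), (10, 0)}.
Total count |C(F_11)_aff| = 6.


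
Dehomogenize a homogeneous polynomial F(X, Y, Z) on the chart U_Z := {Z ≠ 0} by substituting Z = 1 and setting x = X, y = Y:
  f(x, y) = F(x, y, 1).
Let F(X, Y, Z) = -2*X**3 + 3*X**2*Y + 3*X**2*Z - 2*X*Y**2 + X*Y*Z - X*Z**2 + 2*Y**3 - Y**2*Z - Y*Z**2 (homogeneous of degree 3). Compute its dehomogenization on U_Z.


f(x, y) = -2*x**3 + 3*x**2*y + 3*x**2 - 2*x*y**2 + x*y - x + 2*y**3 - y**2 - y

On U_Z we set Z = 1. Each monomial c·X^i·Y^j·Z^k in F becomes c·x^i·y^j·1^k = c·x^i·y^j.
Substituting Z = 1: F(X, Y, 1) = -2*x**3 + 3*x**2*y + 3*x**2 - 2*x*y**2 + x*y - x + 2*y**3 - y**2 - y.
Note: deg(f) ≤ deg(F) = 3; strict inequality happens when F is divisible by Z (lost terms).


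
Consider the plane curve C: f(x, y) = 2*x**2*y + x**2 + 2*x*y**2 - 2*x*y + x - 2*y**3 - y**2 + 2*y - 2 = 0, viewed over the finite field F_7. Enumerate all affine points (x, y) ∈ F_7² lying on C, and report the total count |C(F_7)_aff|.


Affine F_7-points: {(1, 0), (3, 2), (4, 1), (4, 3), (5, 0), (5, 1), (6, 4)}; count = 7.

For each of the 49 pairs (x, y) ∈ F_7², evaluate f(x, y) mod 7. Record the zeros.
  x = 0: [0↦5, 1↦4, 2↦3, 3↦4, 4↦2, 5↦6, 6↦4]  zeros at y ∈ ∅
  x = 1: [0↦0, 1↦1, 2↦6, 3↦3, 4↦1, 5↦2, 6↦1]  zeros at y ∈ {0}
  x = 2: [0↦4, 1↦4, 2↦5, 3↦2, 4↦4, 5↦6, 6↦3]  zeros at y ∈ ∅
  x = 3: [0↦3, 1↦6, 2↦0, 3↦1, 4↦4, 5↦4, 6↦3]  zeros at y ∈ {2}
  x = 4: [0↦4, 1↦0, 2↦5, 3↦0, 4↦1, 5↦3, 6↦1]  zeros at y ∈ {1, 3}
  x = 5: [0↦0, 1↦0, 2↦6, 3↦6, 4↦2, 5↦3, 6↦4]  zeros at y ∈ {0, 1}
  x = 6: [0↦5, 1↦6, 2↦3, 3↦5, 4↦0, 5↦4, 6↦5]  zeros at y ∈ {4}
Collecting zeros: affine points = {(1, 0), (3, 2), (4, 1), (4, 3), (5, 0), (5, 1), (6, 4)}.
Total count |C(F_7)_aff| = 7.


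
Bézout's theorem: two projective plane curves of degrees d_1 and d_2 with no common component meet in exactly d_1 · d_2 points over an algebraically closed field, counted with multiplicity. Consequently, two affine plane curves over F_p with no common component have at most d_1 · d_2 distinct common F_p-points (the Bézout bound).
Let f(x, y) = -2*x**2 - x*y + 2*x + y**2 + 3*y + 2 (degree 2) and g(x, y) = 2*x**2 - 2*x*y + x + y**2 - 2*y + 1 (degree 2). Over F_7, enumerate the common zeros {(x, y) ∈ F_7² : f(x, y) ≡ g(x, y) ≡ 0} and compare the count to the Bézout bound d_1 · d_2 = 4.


Common zeros: ∅; count = 0; Bézout bound = 4.

deg(f) = 2, deg(g) = 2, so Bézout bound = 4.
Scan x ∈ F_7. For each x, list the y ∈ F_7 with f(x, y) ≡ 0 and those with g(x, y) ≡ 0 (mod 7); the common zeros in that column are the intersection.
  x = 0: f ≡ 0 at y ∈ {5, 6}; g ≡ 0 at y ∈ {1}; common: ∅.
  x = 1: f ≡ 0 at y ∈ ∅; g ≡ 0 at y ∈ {2}; common: ∅.
  x = 2: f ≡ 0 at y ∈ {1, 5}; g ≡ 0 at y ∈ ∅; common: ∅.
  x = 3: f ≡ 0 at y ∈ ∅; g ≡ 0 at y ∈ {3, 5}; common: ∅.
  x = 4: f ≡ 0 at y ∈ ∅; g ≡ 0 at y ∈ {1, 2}; common: ∅.
  x = 5: f ≡ 0 at y ∈ {3, 6}; g ≡ 0 at y ∈ {0, 5}; common: ∅.
  x = 6: f ≡ 0 at y ∈ ∅; g ≡ 0 at y ∈ ∅; common: ∅.
Collecting: common zeros = ∅, so the count is 0.
Comparison with the Bézout bound: 0 ≤ 4 = deg(f)·deg(g), as expected for curves with no common component (the affine F_7-count falls short of the bound because intersections may lie at infinity, over extension fields, or carry multiplicity).


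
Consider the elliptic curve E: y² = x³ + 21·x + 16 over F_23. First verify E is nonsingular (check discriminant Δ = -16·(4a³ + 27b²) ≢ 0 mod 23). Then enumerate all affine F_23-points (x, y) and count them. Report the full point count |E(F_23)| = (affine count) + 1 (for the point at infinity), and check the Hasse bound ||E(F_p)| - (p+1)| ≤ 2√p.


Affine points = {(0, 4), (0, 19), (4, 7), (4, 16), (5, 4), (5, 19), (6, 6), (6, 17), (7, 0), (8, 11), (8, 12), (12, 8), (12, 15), (13, 5), (13, 18), (14, 8), (14, 15), (15, 7), (15, 16), (16, 3), (16, 20), (18, 4), (18, 19), (19, 11), (19, 12), (20, 8), (20, 15), (21, 9), (21, 14)}; affine count = 29; |E(F_23)| = 30.

Discriminant check: Δ ∝ 4a³ + 27b² = 4·21³ + 27·16² = 4·9261 + 27·256 ≡ 3 (mod 23). Nonzero ⇒ E is nonsingular.
For each x ∈ F_23, compute rhs = x³ + 21·x + 16 mod 23, then count y ∈ F_23 with y² ≡ rhs.
  x = 0: rhs = 16, matching y values: 4, 19 (2 points).
  x = 1: rhs = 15, matching y values: none (0 points).
  x = 2: rhs = 20, matching y values: none (0 points).
  x = 3: rhs = 14, matching y values: none (0 points).
  x = 4: rhs = 3, matching y values: 7, 16 (2 points).
  x = 5: rhs = 16, matching y values: 4, 19 (2 points).
  x = 6: rhs = 13, matching y values: 6, 17 (2 points).
  x = 7: rhs = 0, matching y values: 0 (1 points).
  x = 8: rhs = 6, matching y values: 11, 12 (2 points).
  x = 9: rhs = 14, matching y values: none (0 points).
  x = 10: rhs = 7, matching y values: none (0 points).
  x = 11: rhs = 14, matching y values: none (0 points).
  x = 12: rhs = 18, matching y values: 8, 15 (2 points).
  x = 13: rhs = 2, matching y values: 5, 18 (2 points).
  x = 14: rhs = 18, matching y values: 8, 15 (2 points).
  x = 15: rhs = 3, matching y values: 7, 16 (2 points).
  x = 16: rhs = 9, matching y values: 3, 20 (2 points).
  x = 17: rhs = 19, matching y values: none (0 points).
  x = 18: rhs = 16, matching y values: 4, 19 (2 points).
  x = 19: rhs = 6, matching y values: 11, 12 (2 points).
  x = 20: rhs = 18, matching y values: 8, 15 (2 points).
  x = 21: rhs = 12, matching y values: 9, 14 (2 points).
  x = 22: rhs = 17, matching y values: none (0 points).
Total affine count: 29.
Full point count |E(F_23)| = 29 + 1 = 30.
Hasse bound: |30 − (23+1)| = |6| = 6 ≤ 2√23 ≈ 9.5917 ✓.


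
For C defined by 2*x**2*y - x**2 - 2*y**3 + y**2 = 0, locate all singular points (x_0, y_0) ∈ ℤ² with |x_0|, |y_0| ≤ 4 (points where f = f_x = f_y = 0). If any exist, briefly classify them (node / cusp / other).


Singular points: {(0, 0)}; classification: node.

Compute partial derivatives:
  f_x = 4*x*y - 2*x.
  f_y = 2*x**2 - 6*y**2 + 2*y.
Scan x_0 ∈ {−4, ..., 4}. For each x_0, f_y(x_0, y) is a polynomial in y; find its integer roots y ∈ {−4, ..., 4}, then test f_x and f at those candidates.
  x = -4: f_y(-4, y) = -6*y**2 + 2*y + 32; no integer root y with |y| ≤ 4.
  x = -3: f_y(-3, y) = -6*y**2 + 2*y + 18; no integer root y with |y| ≤ 4.
  x = -2: f_y(-2, y) = -6*y**2 + 2*y + 8; vanishes at y ∈ {-1}. (-2, -1): f_x = 12 ≠ 0.
  x = -1: f_y(-1, y) = -6*y**2 + 2*y + 2; no integer root y with |y| ≤ 4.
  x = 0: f_y(0, y) = -6*y**2 + 2*y; vanishes at y ∈ {0}. (0, 0): f_x = 0, f = 0 — SINGULAR.
  x = 1: f_y(1, y) = -6*y**2 + 2*y + 2; no integer root y with |y| ≤ 4.
  x = 2: f_y(2, y) = -6*y**2 + 2*y + 8; vanishes at y ∈ {-1}. (2, -1): f_x = -12 ≠ 0.
  x = 3: f_y(3, y) = -6*y**2 + 2*y + 18; no integer root y with |y| ≤ 4.
  x = 4: f_y(4, y) = -6*y**2 + 2*y + 32; no integer root y with |y| ≤ 4.
Only singular point on the grid: (0, 0).
Classify: substitute x = 0 + u, y = 0 + v and expand: f = 2*u**2*v - u**2 - 2*v**3 + v**2.
No constant or linear terms (consistent with a singular point). Quadratic part: -u**2 + v**2. Cubic part: 2*u**2*v - 2*v**3.
The quadratic part v**2 - u**2 = (v − u)(v + u) splits into two distinct linear factors, so there are two distinct tangent lines y − 0 = ±(x − 0) — this is a node (ordinary double point).
Classification: node.


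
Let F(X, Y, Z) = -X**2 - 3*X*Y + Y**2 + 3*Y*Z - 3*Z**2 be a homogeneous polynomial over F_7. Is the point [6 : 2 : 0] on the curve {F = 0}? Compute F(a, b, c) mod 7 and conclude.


F(6,2,0) ≡ 2 (mod 7); P is NOT on the curve.

Evaluate F(6, 2, 0) term-by-term (mod 7).
  -X**2 ↦ -1·36·1·1 = -36
  -3*X*Y ↦ -3·6·2·1 = -36
  Y**2 ↦ 1·1·4·1 = 4
  3*Y*Z ↦ 3·1·2·0 = 0
  -3*Z**2 ↦ -3·1·1·0 = 0
Sum: F(6, 2, 0) = (-36) + (-36) + (4) + (0) + (0) = -68.
Reducing mod 7: -68 ≡ 2 (mod 7).
Since F(a, b, c) ≡ 2 ≠ 0 (mod 7), P does NOT lie on the curve.


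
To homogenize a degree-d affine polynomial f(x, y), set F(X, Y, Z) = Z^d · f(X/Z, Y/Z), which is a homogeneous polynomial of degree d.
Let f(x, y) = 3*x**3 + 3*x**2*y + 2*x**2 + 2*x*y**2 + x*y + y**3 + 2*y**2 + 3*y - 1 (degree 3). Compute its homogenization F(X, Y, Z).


F(X, Y, Z) = 3*X**3 + 3*X**2*Y + 2*X**2*Z + 2*X*Y**2 + X*Y*Z + Y**3 + 2*Y**2*Z + 3*Y*Z**2 - Z**3

deg(f) = 3.
Substitute x = X/Z, y = Y/Z into f, then multiply by Z^3.
  monomial 3·x^3·y^0 ↦ 3·X^3·Y^0·Z^0.
  monomial 3·x^2·y^1 ↦ 3·X^2·Y^1·Z^0.
  monomial 2·x^2·y^0 ↦ 2·X^2·Y^0·Z^1.
  monomial 2·x^1·y^2 ↦ 2·X^1·Y^2·Z^0.
  monomial 1·x^1·y^1 ↦ 1·X^1·Y^1·Z^1.
  monomial 1·x^0·y^3 ↦ 1·X^0·Y^3·Z^0.
  monomial 2·x^0·y^2 ↦ 2·X^0·Y^2·Z^1.
  monomial 3·x^0·y^1 ↦ 3·X^0·Y^1·Z^2.
  monomial -1·x^0·y^0 ↦ -1·X^0·Y^0·Z^3.
Collecting: F(X, Y, Z) = 3*X**3 + 3*X**2*Y + 2*X**2*Z + 2*X*Y**2 + X*Y*Z + Y**3 + 2*Y**2*Z + 3*Y*Z**2 - Z**3.


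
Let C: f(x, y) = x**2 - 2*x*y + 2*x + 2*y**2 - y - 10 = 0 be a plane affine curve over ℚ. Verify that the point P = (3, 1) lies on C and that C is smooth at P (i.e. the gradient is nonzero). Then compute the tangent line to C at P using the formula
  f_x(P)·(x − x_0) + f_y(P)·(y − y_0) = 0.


Tangent line at P: 6*x - 3*y - 15 = 0.

Step 1: f(3, 1) = 0, so P lies on C.
Step 2: partial derivatives
  f_x(x, y) = 2*x - 2*y + 2, f_y(x, y) = -2*x + 4*y - 1.
  f_x(P) = 6, f_y(P) = -3 (gradient nonzero, so P is smooth).
Step 3: tangent line at P: 6·(x − 3) + -3·(y − 1) = 0.
Expanding: 6*x - 3*y - 15 = 0.


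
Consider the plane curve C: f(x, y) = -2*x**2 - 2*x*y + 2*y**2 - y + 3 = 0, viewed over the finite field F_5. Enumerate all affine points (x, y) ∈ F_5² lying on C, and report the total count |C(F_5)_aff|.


Affine F_5-points: {(1, 1), (1, 3), (2, 0), (3, 0), (3, 1)}; count = 5.

For each of the 25 pairs (x, y) ∈ F_5², evaluate f(x, y) mod 5. Record the zeros.
  x = 0: [0↦3, 1↦4, 2↦4, 3↦3, 4↦1]  zeros at y ∈ ∅
  x = 1: [0↦1, 1↦0, 2↦3, 3↦0, 4↦1]  zeros at y ∈ {1, 3}
  x = 2: [0↦0, 1↦2, 2↦3, 3↦3, 4↦2]  zeros at y ∈ {0}
  x = 3: [0↦0, 1↦0, 2↦4, 3↦2, 4↦4]  zeros at y ∈ {0, 1}
  x = 4: [0↦1, 1↦4, 2↦1, 3↦2, 4↦2]  zeros at y ∈ ∅
Collecting zeros: affine points = {(1, 1), (1, 3), (2, 0), (3, 0), (3, 1)}.
Total count |C(F_5)_aff| = 5.


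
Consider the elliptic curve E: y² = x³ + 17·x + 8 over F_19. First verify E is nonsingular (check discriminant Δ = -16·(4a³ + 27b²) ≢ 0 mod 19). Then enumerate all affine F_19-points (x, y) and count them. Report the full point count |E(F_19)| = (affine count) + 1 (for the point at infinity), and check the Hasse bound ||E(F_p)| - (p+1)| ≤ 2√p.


Affine points = {(1, 8), (1, 11), (4, 8), (4, 11), (5, 3), (5, 16), (9, 4), (9, 15), (10, 0), (11, 5), (11, 14), (14, 8), (14, 11), (15, 3), (15, 16), (16, 5), (16, 14), (17, 2), (17, 17), (18, 3), (18, 16)}; affine count = 21; |E(F_19)| = 22.

Discriminant check: Δ ∝ 4a³ + 27b² = 4·17³ + 27·8² = 4·4913 + 27·64 ≡ 5 (mod 19). Nonzero ⇒ E is nonsingular.
For each x ∈ F_19, compute rhs = x³ + 17·x + 8 mod 19, then count y ∈ F_19 with y² ≡ rhs.
  x = 0: rhs = 8, matching y values: none (0 points).
  x = 1: rhs = 7, matching y values: 8, 11 (2 points).
  x = 2: rhs = 12, matching y values: none (0 points).
  x = 3: rhs = 10, matching y values: none (0 points).
  x = 4: rhs = 7, matching y values: 8, 11 (2 points).
  x = 5: rhs = 9, matching y values: 3, 16 (2 points).
  x = 6: rhs = 3, matching y values: none (0 points).
  x = 7: rhs = 14, matching y values: none (0 points).
  x = 8: rhs = 10, matching y values: none (0 points).
  x = 9: rhs = 16, matching y values: 4, 15 (2 points).
  x = 10: rhs = 0, matching y values: 0 (1 points).
  x = 11: rhs = 6, matching y values: 5, 14 (2 points).
  x = 12: rhs = 2, matching y values: none (0 points).
  x = 13: rhs = 13, matching y values: none (0 points).
  x = 14: rhs = 7, matching y values: 8, 11 (2 points).
  x = 15: rhs = 9, matching y values: 3, 16 (2 points).
  x = 16: rhs = 6, matching y values: 5, 14 (2 points).
  x = 17: rhs = 4, matching y values: 2, 17 (2 points).
  x = 18: rhs = 9, matching y values: 3, 16 (2 points).
Total affine count: 21.
Full point count |E(F_19)| = 21 + 1 = 22.
Hasse bound: |22 − (19+1)| = |2| = 2 ≤ 2√19 ≈ 8.7178 ✓.


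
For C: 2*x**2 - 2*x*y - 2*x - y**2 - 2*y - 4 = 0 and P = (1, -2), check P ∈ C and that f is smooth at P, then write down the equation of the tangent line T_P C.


Tangent line at P: 6*x - 6 = 0.

Step 1: f(1, -2) = 0, so P lies on C.
Step 2: partial derivatives
  f_x(x, y) = 4*x - 2*y - 2, f_y(x, y) = -2*x - 2*y - 2.
  f_x(P) = 6, f_y(P) = 0 (gradient nonzero, so P is smooth).
Step 3: tangent line at P: 6·(x − 1) + 0·(y − -2) = 0.
Expanding: 6*x - 6 = 0.


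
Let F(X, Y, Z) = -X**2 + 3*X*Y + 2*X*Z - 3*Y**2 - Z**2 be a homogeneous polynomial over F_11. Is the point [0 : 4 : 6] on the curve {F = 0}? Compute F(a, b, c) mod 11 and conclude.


F(0,4,6) ≡ 4 (mod 11); P is NOT on the curve.

Evaluate F(0, 4, 6) term-by-term (mod 11).
  -X**2 ↦ -1·0·1·1 = 0
  3*X*Y ↦ 3·0·4·1 = 0
  2*X*Z ↦ 2·0·1·6 = 0
  -3*Y**2 ↦ -3·1·16·1 = -48
  -Z**2 ↦ -1·1·1·36 = -36
Sum: F(0, 4, 6) = (0) + (0) + (0) + (-48) + (-36) = -84.
Reducing mod 11: -84 ≡ 4 (mod 11).
Since F(a, b, c) ≡ 4 ≠ 0 (mod 11), P does NOT lie on the curve.


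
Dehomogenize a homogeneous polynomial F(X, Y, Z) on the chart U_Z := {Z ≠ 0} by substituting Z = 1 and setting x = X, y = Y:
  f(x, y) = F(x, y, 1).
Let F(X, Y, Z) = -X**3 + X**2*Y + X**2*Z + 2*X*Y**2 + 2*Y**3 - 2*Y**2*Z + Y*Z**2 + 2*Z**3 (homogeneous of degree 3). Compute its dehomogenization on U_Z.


f(x, y) = -x**3 + x**2*y + x**2 + 2*x*y**2 + 2*y**3 - 2*y**2 + y + 2

On U_Z we set Z = 1. Each monomial c·X^i·Y^j·Z^k in F becomes c·x^i·y^j·1^k = c·x^i·y^j.
Substituting Z = 1: F(X, Y, 1) = -x**3 + x**2*y + x**2 + 2*x*y**2 + 2*y**3 - 2*y**2 + y + 2.
Note: deg(f) ≤ deg(F) = 3; strict inequality happens when F is divisible by Z (lost terms).


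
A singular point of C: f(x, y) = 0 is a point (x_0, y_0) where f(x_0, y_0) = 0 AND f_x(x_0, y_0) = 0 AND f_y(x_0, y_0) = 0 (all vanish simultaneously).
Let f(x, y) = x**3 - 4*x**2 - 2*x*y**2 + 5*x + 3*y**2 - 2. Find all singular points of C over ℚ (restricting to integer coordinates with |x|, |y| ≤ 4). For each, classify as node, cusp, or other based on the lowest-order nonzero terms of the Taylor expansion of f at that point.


Singular points: {(1, 0)}; classification: node.

Compute partial derivatives:
  f_x = 3*x**2 - 8*x - 2*y**2 + 5.
  f_y = -4*x*y + 6*y.
Scan x_0 ∈ {−4, ..., 4}. For each x_0, f_y(x_0, y) is a polynomial in y; find its integer roots y ∈ {−4, ..., 4}, then test f_x and f at those candidates.
  x = -4: f_y(-4, y) = 22*y; vanishes at y ∈ {0}. (-4, 0): f_x = 85 ≠ 0.
  x = -3: f_y(-3, y) = 18*y; vanishes at y ∈ {0}. (-3, 0): f_x = 56 ≠ 0.
  x = -2: f_y(-2, y) = 14*y; vanishes at y ∈ {0}. (-2, 0): f_x = 33 ≠ 0.
  x = -1: f_y(-1, y) = 10*y; vanishes at y ∈ {0}. (-1, 0): f_x = 16 ≠ 0.
  x = 0: f_y(0, y) = 6*y; vanishes at y ∈ {0}. (0, 0): f_x = 5 ≠ 0.
  x = 1: f_y(1, y) = 2*y; vanishes at y ∈ {0}. (1, 0): f_x = 0, f = 0 — SINGULAR.
  x = 2: f_y(2, y) = -2*y; vanishes at y ∈ {0}. (2, 0): f_x = 1 ≠ 0.
  x = 3: f_y(3, y) = -6*y; vanishes at y ∈ {0}. (3, 0): f_x = 8 ≠ 0.
  x = 4: f_y(4, y) = -10*y; vanishes at y ∈ {0}. (4, 0): f_x = 21 ≠ 0.
Only singular point on the grid: (1, 0).
Classify: substitute x = 1 + u, y = 0 + v and expand: f = u**3 - u**2 - 2*u*v**2 + v**2.
No constant or linear terms (consistent with a singular point). Quadratic part: -u**2 + v**2. Cubic part: u**3 - 2*u*v**2.
The quadratic part v**2 - u**2 = (v − u)(v + u) splits into two distinct linear factors, so there are two distinct tangent lines y − 0 = ±(x − 1) — this is a node (ordinary double point).
Classification: node.


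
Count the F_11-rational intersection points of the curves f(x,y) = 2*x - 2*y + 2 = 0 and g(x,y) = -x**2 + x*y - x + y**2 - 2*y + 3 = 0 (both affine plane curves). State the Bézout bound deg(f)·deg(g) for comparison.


Common zeros: {(3, 4), (8, 9)}; count = 2; Bézout bound = 2.

deg(f) = 1, deg(g) = 2, so Bézout bound = 2.
Scan x ∈ F_11. For each x, list the y ∈ F_11 with f(x, y) ≡ 0 and those with g(x, y) ≡ 0 (mod 11); the common zeros in that column are the intersection.
  x = 0: f ≡ 0 at y ∈ {1}; g ≡ 0 at y ∈ {4, 9}; common: ∅.
  x = 1: f ≡ 0 at y ∈ {2}; g ≡ 0 at y ∈ ∅; common: ∅.
  x = 2: f ≡ 0 at y ∈ {3}; g ≡ 0 at y ∈ {5, 6}; common: ∅.
  x = 3: f ≡ 0 at y ∈ {4}; g ≡ 0 at y ∈ {4, 6}; common: {4}.
  x = 4: f ≡ 0 at y ∈ {5}; g ≡ 0 at y ∈ ∅; common: ∅.
  x = 5: f ≡ 0 at y ∈ {6}; g ≡ 0 at y ∈ ∅; common: ∅.
  x = 6: f ≡ 0 at y ∈ {7}; g ≡ 0 at y ∈ ∅; common: ∅.
  x = 7: f ≡ 0 at y ∈ {8}; g ≡ 0 at y ∈ ∅; common: ∅.
  x = 8: f ≡ 0 at y ∈ {9}; g ≡ 0 at y ∈ {7, 9}; common: {9}.
  x = 9: f ≡ 0 at y ∈ {10}; g ≡ 0 at y ∈ {7, 8}; common: ∅.
  x = 10: f ≡ 0 at y ∈ {0}; g ≡ 0 at y ∈ ∅; common: ∅.
Collecting: common zeros = {(3, 4), (8, 9)}, so the count is 2.
Comparison with the Bézout bound: 2 ≤ 2 = deg(f)·deg(g), as expected for curves with no common component (the bound is attained).


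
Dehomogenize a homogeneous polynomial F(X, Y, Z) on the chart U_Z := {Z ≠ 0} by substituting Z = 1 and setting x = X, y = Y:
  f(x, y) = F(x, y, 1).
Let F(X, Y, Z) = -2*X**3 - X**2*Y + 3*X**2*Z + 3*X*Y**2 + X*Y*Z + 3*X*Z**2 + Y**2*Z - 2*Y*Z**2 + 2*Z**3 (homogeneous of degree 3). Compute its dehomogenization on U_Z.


f(x, y) = -2*x**3 - x**2*y + 3*x**2 + 3*x*y**2 + x*y + 3*x + y**2 - 2*y + 2

On U_Z we set Z = 1. Each monomial c·X^i·Y^j·Z^k in F becomes c·x^i·y^j·1^k = c·x^i·y^j.
Substituting Z = 1: F(X, Y, 1) = -2*x**3 - x**2*y + 3*x**2 + 3*x*y**2 + x*y + 3*x + y**2 - 2*y + 2.
Note: deg(f) ≤ deg(F) = 3; strict inequality happens when F is divisible by Z (lost terms).


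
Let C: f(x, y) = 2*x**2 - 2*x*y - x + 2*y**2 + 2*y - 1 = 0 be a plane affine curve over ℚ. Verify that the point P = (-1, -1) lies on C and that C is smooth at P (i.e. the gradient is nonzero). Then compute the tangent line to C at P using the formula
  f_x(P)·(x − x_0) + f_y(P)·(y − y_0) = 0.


Tangent line at P: -3*x - 3 = 0.

Step 1: f(-1, -1) = 0, so P lies on C.
Step 2: partial derivatives
  f_x(x, y) = 4*x - 2*y - 1, f_y(x, y) = -2*x + 4*y + 2.
  f_x(P) = -3, f_y(P) = 0 (gradient nonzero, so P is smooth).
Step 3: tangent line at P: -3·(x − -1) + 0·(y − -1) = 0.
Expanding: -3*x - 3 = 0.


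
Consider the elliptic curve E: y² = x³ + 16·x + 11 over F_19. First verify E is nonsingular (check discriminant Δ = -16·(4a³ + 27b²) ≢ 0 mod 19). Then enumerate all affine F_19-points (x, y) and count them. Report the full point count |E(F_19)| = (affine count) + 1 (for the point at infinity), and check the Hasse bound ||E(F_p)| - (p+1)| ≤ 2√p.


Affine points = {(0, 7), (0, 12), (1, 3), (1, 16), (4, 5), (4, 14), (5, 8), (5, 11), (6, 0), (8, 9), (8, 10), (11, 6), (11, 13), (15, 4), (15, 15), (17, 3), (17, 16)}; affine count = 17; |E(F_19)| = 18.

Discriminant check: Δ ∝ 4a³ + 27b² = 4·16³ + 27·11² = 4·4096 + 27·121 ≡ 5 (mod 19). Nonzero ⇒ E is nonsingular.
For each x ∈ F_19, compute rhs = x³ + 16·x + 11 mod 19, then count y ∈ F_19 with y² ≡ rhs.
  x = 0: rhs = 11, matching y values: 7, 12 (2 points).
  x = 1: rhs = 9, matching y values: 3, 16 (2 points).
  x = 2: rhs = 13, matching y values: none (0 points).
  x = 3: rhs = 10, matching y values: none (0 points).
  x = 4: rhs = 6, matching y values: 5, 14 (2 points).
  x = 5: rhs = 7, matching y values: 8, 11 (2 points).
  x = 6: rhs = 0, matching y values: 0 (1 points).
  x = 7: rhs = 10, matching y values: none (0 points).
  x = 8: rhs = 5, matching y values: 9, 10 (2 points).
  x = 9: rhs = 10, matching y values: none (0 points).
  x = 10: rhs = 12, matching y values: none (0 points).
  x = 11: rhs = 17, matching y values: 6, 13 (2 points).
  x = 12: rhs = 12, matching y values: none (0 points).
  x = 13: rhs = 3, matching y values: none (0 points).
  x = 14: rhs = 15, matching y values: none (0 points).
  x = 15: rhs = 16, matching y values: 4, 15 (2 points).
  x = 16: rhs = 12, matching y values: none (0 points).
  x = 17: rhs = 9, matching y values: 3, 16 (2 points).
  x = 18: rhs = 13, matching y values: none (0 points).
Total affine count: 17.
Full point count |E(F_19)| = 17 + 1 = 18.
Hasse bound: |18 − (19+1)| = |-2| = 2 ≤ 2√19 ≈ 8.7178 ✓.
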